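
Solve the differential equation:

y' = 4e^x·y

Separating variables and integrating:
ln|y| = 4e^x + C

General solution: y = Ce^(4e^x)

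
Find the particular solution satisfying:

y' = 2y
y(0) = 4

General solution: y = Ce^(2x)
Applying IC y(0) = 4:
Particular solution: y = 4e^(2x)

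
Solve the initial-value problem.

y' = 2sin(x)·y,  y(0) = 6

General solution: y = Ce^(-2cos(x))
Applying IC y(0) = 6:
Particular solution: y = 6e^(2(1-cos(x)))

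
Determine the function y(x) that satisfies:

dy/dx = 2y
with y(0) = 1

General solution: y = Ce^(2x)
Applying IC y(0) = 1:
Particular solution: y = e^(2x)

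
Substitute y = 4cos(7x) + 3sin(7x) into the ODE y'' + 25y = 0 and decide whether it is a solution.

Verification:
y'' = -196cos(7x) - 147sin(7x)
y'' + 25y ≠ 0 (frequency mismatch: got 49 instead of 25)

No, it is not a solution.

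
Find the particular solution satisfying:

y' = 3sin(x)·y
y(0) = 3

General solution: y = Ce^(-3cos(x))
Applying IC y(0) = 3:
Particular solution: y = 3e^(3(1-cos(x)))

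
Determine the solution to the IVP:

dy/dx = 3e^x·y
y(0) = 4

General solution: y = Ce^(3e^x)
Applying IC y(0) = 4:
Particular solution: y = 4e^(3(e^x - 1))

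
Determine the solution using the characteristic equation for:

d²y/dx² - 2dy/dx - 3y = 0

Characteristic equation: r² - 2r - 3 = 0
Roots: r = 3, -1 (distinct real)
General solution: y = C₁e^(3x) + C₂e^(-x)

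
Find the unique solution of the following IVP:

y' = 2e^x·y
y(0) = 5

General solution: y = Ce^(2e^x)
Applying IC y(0) = 5:
Particular solution: y = 5e^(2(e^x - 1))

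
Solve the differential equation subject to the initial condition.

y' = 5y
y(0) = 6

General solution: y = Ce^(5x)
Applying IC y(0) = 6:
Particular solution: y = 6e^(5x)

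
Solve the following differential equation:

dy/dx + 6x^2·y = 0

Using integrating factor method:

General solution: y = Ce^(-2x^3)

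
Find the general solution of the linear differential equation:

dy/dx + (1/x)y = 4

Using integrating factor method:

General solution: y = 2x + C/x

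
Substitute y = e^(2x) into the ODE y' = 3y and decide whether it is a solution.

Verification:
y = e^(2x)
y' = 2e^(2x)
But 3y = 3e^(2x)
y' ≠ 3y — the derivative does not match

No, it is not a solution.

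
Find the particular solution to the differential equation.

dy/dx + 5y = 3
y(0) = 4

General solution: y = 3/5 + Ce^(-5x)
Applying y(0) = 4: C = 4 - 3/5 = 17/5
Particular solution: y = 3/5 + (17/5)e^(-5x)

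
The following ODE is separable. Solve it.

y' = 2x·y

Separating variables and integrating:
ln|y| = x^2 + C

General solution: y = Ce^(x^2)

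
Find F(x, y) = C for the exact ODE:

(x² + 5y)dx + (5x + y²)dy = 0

Verify exactness: ∂M/∂y = ∂N/∂x ✓
Find F(x,y) such that ∂F/∂x = M, ∂F/∂y = N
Solution: x³/3 + 5xy + y³/3 = C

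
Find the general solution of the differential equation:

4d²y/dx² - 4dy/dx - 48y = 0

Characteristic equation: 4r² - 4r - 48 = 0
Divide by 4: r² - r - 12 = 0
Roots: r = 4, -3 (distinct real)
General solution: y = C₁e^(4x) + C₂e^(-3x)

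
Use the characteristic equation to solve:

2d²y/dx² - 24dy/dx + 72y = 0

Characteristic equation: 2r² - 24r + 72 = 0
Divide by 2: r² - 12r + 36 = 0
Factored: (r - 6)² = 0
Repeated root: r = 6
General solution: y = (C₁ + C₂x)e^(6x)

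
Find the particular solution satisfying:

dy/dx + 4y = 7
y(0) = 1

General solution: y = 7/4 + Ce^(-4x)
Applying y(0) = 1: C = 1 - 7/4 = -3/4
Particular solution: y = 7/4 - (3/4)e^(-4x)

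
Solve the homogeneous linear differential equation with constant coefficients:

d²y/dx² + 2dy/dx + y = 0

Characteristic equation: r² + 2r + 1 = 0
Factored: (r + 1)² = 0
Repeated root: r = -1
General solution: y = (C₁ + C₂x)e^(-x)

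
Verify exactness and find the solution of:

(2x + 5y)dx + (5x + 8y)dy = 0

Verify exactness: ∂M/∂y = ∂N/∂x ✓
Find F(x,y) such that ∂F/∂x = M, ∂F/∂y = N
Solution: x² + 5xy + 4y² = C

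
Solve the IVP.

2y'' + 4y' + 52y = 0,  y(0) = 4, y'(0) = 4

General solution: y = e^(-x)(C₁cos(5x) + C₂sin(5x))
Complex roots r = -1 ± 5i
Applying ICs: C₁ = 4, C₂ = 8/5
Particular solution: y = e^(-x)(4cos(5x) + (8/5)sin(5x))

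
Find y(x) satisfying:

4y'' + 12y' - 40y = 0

Characteristic equation: 4r² + 12r - 40 = 0
Divide by 4: r² + 3r - 10 = 0
Roots: r = 2, -5 (distinct real)
General solution: y = C₁e^(2x) + C₂e^(-5x)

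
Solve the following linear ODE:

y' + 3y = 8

Using integrating factor method:

General solution: y = 8/3 + Ce^(-3x)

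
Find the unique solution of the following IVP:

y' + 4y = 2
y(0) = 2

General solution: y = 1/2 + Ce^(-4x)
Applying y(0) = 2: C = 2 - 1/2 = 3/2
Particular solution: y = 1/2 + (3/2)e^(-4x)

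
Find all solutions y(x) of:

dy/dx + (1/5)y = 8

Using integrating factor method:

General solution: y = 40 + Ce^(-x/5)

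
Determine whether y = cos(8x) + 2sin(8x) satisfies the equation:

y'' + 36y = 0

Verification:
y'' = -64cos(8x) - 128sin(8x)
y'' + 36y ≠ 0 (frequency mismatch: got 64 instead of 36)

No, it is not a solution.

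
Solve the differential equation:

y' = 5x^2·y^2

Separating variables and integrating:
-1/y = 5x^3/3 + C

General solution: y^-1 = (-5/3)x^3 + C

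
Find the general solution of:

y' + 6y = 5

Using integrating factor method:

General solution: y = 5/6 + Ce^(-6x)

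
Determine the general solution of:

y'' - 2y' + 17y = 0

Characteristic equation: r² - 2r + 17 = 0
Roots: r = 1 ± 4i (complex conjugates)
General solution: y = e^x(C₁cos(4x) + C₂sin(4x))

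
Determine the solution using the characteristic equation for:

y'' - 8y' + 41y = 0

Characteristic equation: r² - 8r + 41 = 0
Roots: r = 4 ± 5i (complex conjugates)
General solution: y = e^(4x)(C₁cos(5x) + C₂sin(5x))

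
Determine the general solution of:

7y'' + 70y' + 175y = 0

Characteristic equation: 7r² + 70r + 175 = 0
Divide by 7: r² + 10r + 25 = 0
Factored: (r + 5)² = 0
Repeated root: r = -5
General solution: y = (C₁ + C₂x)e^(-5x)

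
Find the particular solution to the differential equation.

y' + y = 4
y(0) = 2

General solution: y = 4 + Ce^(-x)
Applying y(0) = 2: C = 2 - 4 = -2
Particular solution: y = 4 - 2e^(-x)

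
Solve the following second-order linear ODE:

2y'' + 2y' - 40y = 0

Characteristic equation: 2r² + 2r - 40 = 0
Divide by 2: r² + r - 20 = 0
Roots: r = 4, -5 (distinct real)
General solution: y = C₁e^(4x) + C₂e^(-5x)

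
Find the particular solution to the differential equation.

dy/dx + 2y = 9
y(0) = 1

General solution: y = 9/2 + Ce^(-2x)
Applying y(0) = 1: C = 1 - 9/2 = -7/2
Particular solution: y = 9/2 - (7/2)e^(-2x)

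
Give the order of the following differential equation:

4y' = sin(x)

The order is 1 (highest derivative is of order 1).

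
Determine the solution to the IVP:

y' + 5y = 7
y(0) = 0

General solution: y = 7/5 + Ce^(-5x)
Applying y(0) = 0: C = 0 - 7/5 = -7/5
Particular solution: y = 7/5 - (7/5)e^(-5x)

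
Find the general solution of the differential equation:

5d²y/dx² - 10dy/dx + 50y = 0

Characteristic equation: 5r² - 10r + 50 = 0
Divide by 5: r² - 2r + 10 = 0
Roots: r = 1 ± 3i (complex conjugates)
General solution: y = e^x(C₁cos(3x) + C₂sin(3x))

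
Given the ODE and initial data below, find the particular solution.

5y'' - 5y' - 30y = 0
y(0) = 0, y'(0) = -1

General solution: y = C₁e^(3x) + C₂e^(-2x)
Applying ICs: C₁ = -1/5, C₂ = 1/5
Particular solution: y = -(1/5)e^(3x) + (1/5)e^(-2x)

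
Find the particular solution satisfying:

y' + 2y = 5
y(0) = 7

General solution: y = 5/2 + Ce^(-2x)
Applying y(0) = 7: C = 7 - 5/2 = 9/2
Particular solution: y = 5/2 + (9/2)e^(-2x)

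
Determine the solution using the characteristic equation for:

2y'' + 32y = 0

Characteristic equation: 2r² + 32 = 0
Divide by 2: r² + 16 = 0
Roots: r = ±4i (complex conjugates)
General solution: y = C₁cos(4x) + C₂sin(4x)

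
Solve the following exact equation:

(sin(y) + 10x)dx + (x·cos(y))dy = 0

Verify exactness: ∂M/∂y = ∂N/∂x ✓
Find F(x,y) such that ∂F/∂x = M, ∂F/∂y = N
Solution: x·sin(y) + 5x² = C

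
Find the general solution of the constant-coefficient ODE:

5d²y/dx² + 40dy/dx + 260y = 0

Characteristic equation: 5r² + 40r + 260 = 0
Divide by 5: r² + 8r + 52 = 0
Roots: r = -4 ± 6i (complex conjugates)
General solution: y = e^(-4x)(C₁cos(6x) + C₂sin(6x))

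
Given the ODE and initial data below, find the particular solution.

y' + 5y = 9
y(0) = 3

General solution: y = 9/5 + Ce^(-5x)
Applying y(0) = 3: C = 3 - 9/5 = 6/5
Particular solution: y = 9/5 + (6/5)e^(-5x)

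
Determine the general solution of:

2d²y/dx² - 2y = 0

Characteristic equation: 2r² - 2 = 0
Divide by 2: r² - 1 = 0
Roots: r = 1, -1 (distinct real)
General solution: y = C₁e^x + C₂e^(-x)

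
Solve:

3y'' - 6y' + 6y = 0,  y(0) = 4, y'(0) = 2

General solution: y = e^x(C₁cos(x) + C₂sin(x))
Complex roots r = 1 ± i
Applying ICs: C₁ = 4, C₂ = -2
Particular solution: y = e^x(4cos(x) - 2sin(x))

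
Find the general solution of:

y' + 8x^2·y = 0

Using integrating factor method:

General solution: y = Ce^(-8x^3/3)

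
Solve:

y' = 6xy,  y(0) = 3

General solution: y = Ce^(3x²)
Applying IC y(0) = 3:
Particular solution: y = 3e^(3x²)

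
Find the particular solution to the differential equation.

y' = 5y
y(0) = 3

General solution: y = Ce^(5x)
Applying IC y(0) = 3:
Particular solution: y = 3e^(5x)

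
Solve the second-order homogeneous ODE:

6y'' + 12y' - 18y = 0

Characteristic equation: 6r² + 12r - 18 = 0
Divide by 6: r² + 2r - 3 = 0
Roots: r = 1, -3 (distinct real)
General solution: y = C₁e^x + C₂e^(-3x)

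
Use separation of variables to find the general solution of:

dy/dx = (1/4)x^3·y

Separating variables and integrating:
ln|y| = x^4/16 + C

General solution: y = Ce^(x^4/16)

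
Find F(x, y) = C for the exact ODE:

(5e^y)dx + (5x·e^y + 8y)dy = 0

Verify exactness: ∂M/∂y = ∂N/∂x ✓
Find F(x,y) such that ∂F/∂x = M, ∂F/∂y = N
Solution: 5x·e^y + 4y² = C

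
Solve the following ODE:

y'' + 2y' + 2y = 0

Characteristic equation: r² + 2r + 2 = 0
Roots: r = -1 ± i (complex conjugates)
General solution: y = e^(-x)(C₁cos(x) + C₂sin(x))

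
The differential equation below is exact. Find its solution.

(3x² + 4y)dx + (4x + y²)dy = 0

Verify exactness: ∂M/∂y = ∂N/∂x ✓
Find F(x,y) such that ∂F/∂x = M, ∂F/∂y = N
Solution: x³ + 4xy + y³/3 = C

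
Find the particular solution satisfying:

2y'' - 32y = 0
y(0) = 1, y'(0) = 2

General solution: y = C₁e^(4x) + C₂e^(-4x)
Applying ICs: C₁ = 3/4, C₂ = 1/4
Particular solution: y = (3/4)e^(4x) + (1/4)e^(-4x)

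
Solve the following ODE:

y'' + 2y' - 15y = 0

Characteristic equation: r² + 2r - 15 = 0
Roots: r = 3, -5 (distinct real)
General solution: y = C₁e^(3x) + C₂e^(-5x)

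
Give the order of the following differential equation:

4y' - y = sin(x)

The order is 1 (highest derivative is of order 1).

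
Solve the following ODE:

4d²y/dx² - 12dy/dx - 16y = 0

Characteristic equation: 4r² - 12r - 16 = 0
Divide by 4: r² - 3r - 4 = 0
Roots: r = 4, -1 (distinct real)
General solution: y = C₁e^(4x) + C₂e^(-x)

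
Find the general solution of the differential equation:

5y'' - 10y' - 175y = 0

Characteristic equation: 5r² - 10r - 175 = 0
Divide by 5: r² - 2r - 35 = 0
Roots: r = 7, -5 (distinct real)
General solution: y = C₁e^(7x) + C₂e^(-5x)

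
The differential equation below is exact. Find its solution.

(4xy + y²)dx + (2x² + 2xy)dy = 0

Verify exactness: ∂M/∂y = ∂N/∂x ✓
Find F(x,y) such that ∂F/∂x = M, ∂F/∂y = N
Solution: 2x²y + xy² = C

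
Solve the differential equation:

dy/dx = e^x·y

Separating variables and integrating:
ln|y| = e^x + C

General solution: y = Ce^(e^x)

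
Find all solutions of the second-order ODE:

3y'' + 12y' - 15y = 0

Characteristic equation: 3r² + 12r - 15 = 0
Divide by 3: r² + 4r - 5 = 0
Roots: r = 1, -5 (distinct real)
General solution: y = C₁e^x + C₂e^(-5x)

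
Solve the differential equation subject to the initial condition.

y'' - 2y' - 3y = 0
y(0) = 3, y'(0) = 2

General solution: y = C₁e^(3x) + C₂e^(-x)
Applying ICs: C₁ = 5/4, C₂ = 7/4
Particular solution: y = (5/4)e^(3x) + (7/4)e^(-x)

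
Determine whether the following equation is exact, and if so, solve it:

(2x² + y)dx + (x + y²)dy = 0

Verify exactness: ∂M/∂y = ∂N/∂x ✓
Find F(x,y) such that ∂F/∂x = M, ∂F/∂y = N
Solution: 2x³/3 + xy + y³/3 = C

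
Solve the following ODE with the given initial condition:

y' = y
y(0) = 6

General solution: y = Ce^x
Applying IC y(0) = 6:
Particular solution: y = 6e^x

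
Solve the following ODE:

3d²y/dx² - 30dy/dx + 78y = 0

Characteristic equation: 3r² - 30r + 78 = 0
Divide by 3: r² - 10r + 26 = 0
Roots: r = 5 ± i (complex conjugates)
General solution: y = e^(5x)(C₁cos(x) + C₂sin(x))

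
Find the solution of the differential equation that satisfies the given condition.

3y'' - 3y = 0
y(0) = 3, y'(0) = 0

General solution: y = C₁e^x + C₂e^(-x)
Applying ICs: C₁ = 3/2, C₂ = 3/2
Particular solution: y = (3/2)e^x + (3/2)e^(-x)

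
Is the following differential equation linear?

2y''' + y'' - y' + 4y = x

Yes. Linear (y and its derivatives appear to the first power only, no products of y terms)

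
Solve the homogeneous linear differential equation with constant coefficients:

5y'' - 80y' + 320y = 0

Characteristic equation: 5r² - 80r + 320 = 0
Divide by 5: r² - 16r + 64 = 0
Factored: (r - 8)² = 0
Repeated root: r = 8
General solution: y = (C₁ + C₂x)e^(8x)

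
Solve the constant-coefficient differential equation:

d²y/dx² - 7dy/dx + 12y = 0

Characteristic equation: r² - 7r + 12 = 0
Roots: r = 3, 4 (distinct real)
General solution: y = C₁e^(3x) + C₂e^(4x)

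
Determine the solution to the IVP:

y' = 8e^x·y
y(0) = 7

General solution: y = Ce^(8e^x)
Applying IC y(0) = 7:
Particular solution: y = 7e^(8(e^x - 1))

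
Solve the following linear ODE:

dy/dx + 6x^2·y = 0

Using integrating factor method:

General solution: y = Ce^(-2x^3)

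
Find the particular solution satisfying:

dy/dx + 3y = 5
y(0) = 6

General solution: y = 5/3 + Ce^(-3x)
Applying y(0) = 6: C = 6 - 5/3 = 13/3
Particular solution: y = 5/3 + (13/3)e^(-3x)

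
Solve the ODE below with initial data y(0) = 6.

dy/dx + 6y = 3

General solution: y = 1/2 + Ce^(-6x)
Applying y(0) = 6: C = 6 - 1/2 = 11/2
Particular solution: y = 1/2 + (11/2)e^(-6x)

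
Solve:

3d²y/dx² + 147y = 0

Characteristic equation: 3r² + 147 = 0
Divide by 3: r² + 49 = 0
Roots: r = ±7i (complex conjugates)
General solution: y = C₁cos(7x) + C₂sin(7x)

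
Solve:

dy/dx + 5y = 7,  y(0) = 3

General solution: y = 7/5 + Ce^(-5x)
Applying y(0) = 3: C = 3 - 7/5 = 8/5
Particular solution: y = 7/5 + (8/5)e^(-5x)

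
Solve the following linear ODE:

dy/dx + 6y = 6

Using integrating factor method:

General solution: y = 1 + Ce^(-6x)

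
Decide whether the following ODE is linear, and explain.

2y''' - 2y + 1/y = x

Nonlinear (1/y term)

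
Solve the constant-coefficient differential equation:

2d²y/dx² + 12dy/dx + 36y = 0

Characteristic equation: 2r² + 12r + 36 = 0
Divide by 2: r² + 6r + 18 = 0
Roots: r = -3 ± 3i (complex conjugates)
General solution: y = e^(-3x)(C₁cos(3x) + C₂sin(3x))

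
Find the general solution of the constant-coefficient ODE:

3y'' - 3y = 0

Characteristic equation: 3r² - 3 = 0
Divide by 3: r² - 1 = 0
Roots: r = 1, -1 (distinct real)
General solution: y = C₁e^x + C₂e^(-x)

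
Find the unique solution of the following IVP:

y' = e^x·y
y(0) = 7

General solution: y = Ce^(e^x)
Applying IC y(0) = 7:
Particular solution: y = 7e^(e^x - 1)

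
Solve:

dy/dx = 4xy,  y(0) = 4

General solution: y = Ce^(2x²)
Applying IC y(0) = 4:
Particular solution: y = 4e^(2x²)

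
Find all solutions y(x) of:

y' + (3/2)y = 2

Using integrating factor method:

General solution: y = 4/3 + Ce^(-3x/2)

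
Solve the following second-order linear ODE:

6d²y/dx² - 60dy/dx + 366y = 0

Characteristic equation: 6r² - 60r + 366 = 0
Divide by 6: r² - 10r + 61 = 0
Roots: r = 5 ± 6i (complex conjugates)
General solution: y = e^(5x)(C₁cos(6x) + C₂sin(6x))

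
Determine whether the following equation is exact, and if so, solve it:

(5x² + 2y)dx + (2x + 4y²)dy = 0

Verify exactness: ∂M/∂y = ∂N/∂x ✓
Find F(x,y) such that ∂F/∂x = M, ∂F/∂y = N
Solution: 5x³/3 + 2xy + 4y³/3 = C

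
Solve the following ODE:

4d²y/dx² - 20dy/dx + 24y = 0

Characteristic equation: 4r² - 20r + 24 = 0
Divide by 4: r² - 5r + 6 = 0
Roots: r = 3, 2 (distinct real)
General solution: y = C₁e^(3x) + C₂e^(2x)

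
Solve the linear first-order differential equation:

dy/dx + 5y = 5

Using integrating factor method:

General solution: y = 1 + Ce^(-5x)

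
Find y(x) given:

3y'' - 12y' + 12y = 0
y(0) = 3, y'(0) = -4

General solution: y = (C₁ + C₂x)e^(2x)
Repeated root r = 2
Applying ICs: C₁ = 3, C₂ = -10
Particular solution: y = (3 - 10x)e^(2x)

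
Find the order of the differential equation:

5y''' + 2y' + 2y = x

The order is 3 (highest derivative is of order 3).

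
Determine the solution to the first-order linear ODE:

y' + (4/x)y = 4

Using integrating factor method:

General solution: y = (4/5)x + Cx^(-4)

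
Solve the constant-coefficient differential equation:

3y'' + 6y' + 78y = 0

Characteristic equation: 3r² + 6r + 78 = 0
Divide by 3: r² + 2r + 26 = 0
Roots: r = -1 ± 5i (complex conjugates)
General solution: y = e^(-x)(C₁cos(5x) + C₂sin(5x))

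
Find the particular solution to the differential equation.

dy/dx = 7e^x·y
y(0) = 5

General solution: y = Ce^(7e^x)
Applying IC y(0) = 5:
Particular solution: y = 5e^(7(e^x - 1))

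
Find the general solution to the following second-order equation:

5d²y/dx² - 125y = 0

Characteristic equation: 5r² - 125 = 0
Divide by 5: r² - 25 = 0
Roots: r = 5, -5 (distinct real)
General solution: y = C₁e^(5x) + C₂e^(-5x)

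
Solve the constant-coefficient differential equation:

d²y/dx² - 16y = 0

Characteristic equation: r² - 16 = 0
Roots: r = 4, -4 (distinct real)
General solution: y = C₁e^(4x) + C₂e^(-4x)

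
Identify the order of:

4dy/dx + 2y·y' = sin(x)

The order is 1 (highest derivative is of order 1).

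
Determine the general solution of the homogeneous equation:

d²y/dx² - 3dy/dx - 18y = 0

Characteristic equation: r² - 3r - 18 = 0
Roots: r = 6, -3 (distinct real)
General solution: y = C₁e^(6x) + C₂e^(-3x)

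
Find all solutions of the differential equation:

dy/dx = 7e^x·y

Separating variables and integrating:
ln|y| = 7e^x + C

General solution: y = Ce^(7e^x)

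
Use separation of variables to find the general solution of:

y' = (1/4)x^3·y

Separating variables and integrating:
ln|y| = x^4/16 + C

General solution: y = Ce^(x^4/16)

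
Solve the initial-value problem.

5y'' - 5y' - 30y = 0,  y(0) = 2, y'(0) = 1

General solution: y = C₁e^(3x) + C₂e^(-2x)
Applying ICs: C₁ = 1, C₂ = 1
Particular solution: y = e^(3x) + e^(-2x)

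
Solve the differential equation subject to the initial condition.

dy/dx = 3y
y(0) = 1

General solution: y = Ce^(3x)
Applying IC y(0) = 1:
Particular solution: y = e^(3x)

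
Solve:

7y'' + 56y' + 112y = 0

Characteristic equation: 7r² + 56r + 112 = 0
Divide by 7: r² + 8r + 16 = 0
Factored: (r + 4)² = 0
Repeated root: r = -4
General solution: y = (C₁ + C₂x)e^(-4x)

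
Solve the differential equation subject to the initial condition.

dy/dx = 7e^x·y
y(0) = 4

General solution: y = Ce^(7e^x)
Applying IC y(0) = 4:
Particular solution: y = 4e^(7(e^x - 1))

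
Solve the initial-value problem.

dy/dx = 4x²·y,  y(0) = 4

General solution: y = Ce^(4x³/3)
Applying IC y(0) = 4:
Particular solution: y = 4e^(4x³/3)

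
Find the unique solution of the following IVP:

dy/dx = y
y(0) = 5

General solution: y = Ce^x
Applying IC y(0) = 5:
Particular solution: y = 5e^x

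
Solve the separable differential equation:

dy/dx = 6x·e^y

Separating variables and integrating:
-e^(-y) = 3x² + C

General solution: y = -ln(C - 3x²)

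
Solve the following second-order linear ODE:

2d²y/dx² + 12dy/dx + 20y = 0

Characteristic equation: 2r² + 12r + 20 = 0
Divide by 2: r² + 6r + 10 = 0
Roots: r = -3 ± i (complex conjugates)
General solution: y = e^(-3x)(C₁cos(x) + C₂sin(x))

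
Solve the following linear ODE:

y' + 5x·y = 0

Using integrating factor method:

General solution: y = Ce^(-5x^2/2)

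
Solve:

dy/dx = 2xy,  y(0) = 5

General solution: y = Ce^(x²)
Applying IC y(0) = 5:
Particular solution: y = 5e^(x²)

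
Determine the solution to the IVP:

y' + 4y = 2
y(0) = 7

General solution: y = 1/2 + Ce^(-4x)
Applying y(0) = 7: C = 7 - 1/2 = 13/2
Particular solution: y = 1/2 + (13/2)e^(-4x)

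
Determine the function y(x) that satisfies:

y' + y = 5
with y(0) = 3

General solution: y = 5 + Ce^(-x)
Applying y(0) = 3: C = 3 - 5 = -2
Particular solution: y = 5 - 2e^(-x)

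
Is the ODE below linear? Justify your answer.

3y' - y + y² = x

No. Nonlinear (y² term)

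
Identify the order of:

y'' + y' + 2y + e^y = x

The order is 2 (highest derivative is of order 2).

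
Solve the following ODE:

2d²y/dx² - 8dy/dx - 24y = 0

Characteristic equation: 2r² - 8r - 24 = 0
Divide by 2: r² - 4r - 12 = 0
Roots: r = 6, -2 (distinct real)
General solution: y = C₁e^(6x) + C₂e^(-2x)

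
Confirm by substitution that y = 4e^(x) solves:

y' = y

Verification:
y = 4e^(x)
y' = 4e^(x)
y = 4e^(x)
y' = y ✓

Yes, it is a solution.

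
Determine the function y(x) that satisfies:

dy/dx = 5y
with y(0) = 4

General solution: y = Ce^(5x)
Applying IC y(0) = 4:
Particular solution: y = 4e^(5x)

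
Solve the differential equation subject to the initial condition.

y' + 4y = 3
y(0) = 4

General solution: y = 3/4 + Ce^(-4x)
Applying y(0) = 4: C = 4 - 3/4 = 13/4
Particular solution: y = 3/4 + (13/4)e^(-4x)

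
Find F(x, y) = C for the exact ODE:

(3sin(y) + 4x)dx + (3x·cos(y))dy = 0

Verify exactness: ∂M/∂y = ∂N/∂x ✓
Find F(x,y) such that ∂F/∂x = M, ∂F/∂y = N
Solution: 3x·sin(y) + 2x² = C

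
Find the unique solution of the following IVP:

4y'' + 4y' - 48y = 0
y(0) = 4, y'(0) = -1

General solution: y = C₁e^(3x) + C₂e^(-4x)
Applying ICs: C₁ = 15/7, C₂ = 13/7
Particular solution: y = (15/7)e^(3x) + (13/7)e^(-4x)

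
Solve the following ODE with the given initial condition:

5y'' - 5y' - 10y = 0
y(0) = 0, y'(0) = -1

General solution: y = C₁e^(2x) + C₂e^(-x)
Applying ICs: C₁ = -1/3, C₂ = 1/3
Particular solution: y = -(1/3)e^(2x) + (1/3)e^(-x)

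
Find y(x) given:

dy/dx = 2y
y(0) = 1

General solution: y = Ce^(2x)
Applying IC y(0) = 1:
Particular solution: y = e^(2x)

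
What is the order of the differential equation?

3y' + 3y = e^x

The order is 1 (highest derivative is of order 1).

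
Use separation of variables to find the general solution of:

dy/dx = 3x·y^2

Separating variables and integrating:
-1/y = 3x^2/2 + C

General solution: y^-1 = (-3/2)x^2 + C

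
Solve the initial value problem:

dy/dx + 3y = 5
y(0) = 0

General solution: y = 5/3 + Ce^(-3x)
Applying y(0) = 0: C = 0 - 5/3 = -5/3
Particular solution: y = 5/3 - (5/3)e^(-3x)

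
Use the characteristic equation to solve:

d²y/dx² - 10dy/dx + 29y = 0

Characteristic equation: r² - 10r + 29 = 0
Roots: r = 5 ± 2i (complex conjugates)
General solution: y = e^(5x)(C₁cos(2x) + C₂sin(2x))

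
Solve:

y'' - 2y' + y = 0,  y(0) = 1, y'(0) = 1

General solution: y = (C₁ + C₂x)e^x
Repeated root r = 1
Applying ICs: C₁ = 1, C₂ = 0
Particular solution: y = e^x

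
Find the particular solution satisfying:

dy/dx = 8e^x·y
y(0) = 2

General solution: y = Ce^(8e^x)
Applying IC y(0) = 2:
Particular solution: y = 2e^(8(e^x - 1))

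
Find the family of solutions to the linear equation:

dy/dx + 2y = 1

Using integrating factor method:

General solution: y = 1/2 + Ce^(-2x)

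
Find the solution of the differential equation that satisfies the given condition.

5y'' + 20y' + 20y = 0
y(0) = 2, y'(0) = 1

General solution: y = (C₁ + C₂x)e^(-2x)
Repeated root r = -2
Applying ICs: C₁ = 2, C₂ = 5
Particular solution: y = (2 + 5x)e^(-2x)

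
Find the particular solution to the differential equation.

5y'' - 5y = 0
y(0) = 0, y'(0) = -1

General solution: y = C₁e^x + C₂e^(-x)
Applying ICs: C₁ = -1/2, C₂ = 1/2
Particular solution: y = -(1/2)e^x + (1/2)e^(-x)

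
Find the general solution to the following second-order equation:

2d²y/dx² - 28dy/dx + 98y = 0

Characteristic equation: 2r² - 28r + 98 = 0
Divide by 2: r² - 14r + 49 = 0
Factored: (r - 7)² = 0
Repeated root: r = 7
General solution: y = (C₁ + C₂x)e^(7x)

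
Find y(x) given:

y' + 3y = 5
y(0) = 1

General solution: y = 5/3 + Ce^(-3x)
Applying y(0) = 1: C = 1 - 5/3 = -2/3
Particular solution: y = 5/3 - (2/3)e^(-3x)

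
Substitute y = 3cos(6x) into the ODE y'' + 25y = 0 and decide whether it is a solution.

Verification:
y'' = -108cos(6x)
y'' + 25y ≠ 0 (frequency mismatch: got 36 instead of 25)

No, it is not a solution.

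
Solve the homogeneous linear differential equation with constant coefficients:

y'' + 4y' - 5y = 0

Characteristic equation: r² + 4r - 5 = 0
Roots: r = 1, -5 (distinct real)
General solution: y = C₁e^x + C₂e^(-5x)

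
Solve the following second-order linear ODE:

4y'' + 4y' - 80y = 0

Characteristic equation: 4r² + 4r - 80 = 0
Divide by 4: r² + r - 20 = 0
Roots: r = 4, -5 (distinct real)
General solution: y = C₁e^(4x) + C₂e^(-5x)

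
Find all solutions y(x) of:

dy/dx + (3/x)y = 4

Using integrating factor method:

General solution: y = x + Cx^(-3)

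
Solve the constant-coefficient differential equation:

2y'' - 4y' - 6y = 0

Characteristic equation: 2r² - 4r - 6 = 0
Divide by 2: r² - 2r - 3 = 0
Roots: r = 3, -1 (distinct real)
General solution: y = C₁e^(3x) + C₂e^(-x)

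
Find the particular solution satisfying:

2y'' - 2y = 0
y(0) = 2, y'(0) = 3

General solution: y = C₁e^x + C₂e^(-x)
Applying ICs: C₁ = 5/2, C₂ = -1/2
Particular solution: y = (5/2)e^x - (1/2)e^(-x)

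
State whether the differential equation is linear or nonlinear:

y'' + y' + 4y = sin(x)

Linear (y and its derivatives appear to the first power only, no products of y terms)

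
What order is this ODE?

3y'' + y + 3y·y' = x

The order is 2 (highest derivative is of order 2).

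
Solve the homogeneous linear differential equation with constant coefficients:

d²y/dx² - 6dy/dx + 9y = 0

Characteristic equation: r² - 6r + 9 = 0
Factored: (r - 3)² = 0
Repeated root: r = 3
General solution: y = (C₁ + C₂x)e^(3x)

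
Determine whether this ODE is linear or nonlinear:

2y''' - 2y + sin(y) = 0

Nonlinear (sin(y) is nonlinear in y)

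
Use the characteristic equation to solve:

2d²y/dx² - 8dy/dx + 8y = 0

Characteristic equation: 2r² - 8r + 8 = 0
Divide by 2: r² - 4r + 4 = 0
Factored: (r - 2)² = 0
Repeated root: r = 2
General solution: y = (C₁ + C₂x)e^(2x)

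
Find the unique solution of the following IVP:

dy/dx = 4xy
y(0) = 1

General solution: y = Ce^(2x²)
Applying IC y(0) = 1:
Particular solution: y = e^(2x²)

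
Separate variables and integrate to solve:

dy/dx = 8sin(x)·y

Separating variables and integrating:
ln|y| = -8cos(x) + C

General solution: y = Ce^(-8cos(x))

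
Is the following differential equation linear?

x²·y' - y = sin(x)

Yes. Linear (y and its derivatives appear to the first power only, no products of y terms)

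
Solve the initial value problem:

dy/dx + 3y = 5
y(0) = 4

General solution: y = 5/3 + Ce^(-3x)
Applying y(0) = 4: C = 4 - 5/3 = 7/3
Particular solution: y = 5/3 + (7/3)e^(-3x)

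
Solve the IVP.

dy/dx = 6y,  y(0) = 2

General solution: y = Ce^(6x)
Applying IC y(0) = 2:
Particular solution: y = 2e^(6x)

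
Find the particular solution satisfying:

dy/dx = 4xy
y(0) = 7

General solution: y = Ce^(2x²)
Applying IC y(0) = 7:
Particular solution: y = 7e^(2x²)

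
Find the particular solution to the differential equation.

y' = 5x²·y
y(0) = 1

General solution: y = Ce^(5x³/3)
Applying IC y(0) = 1:
Particular solution: y = e^(5x³/3)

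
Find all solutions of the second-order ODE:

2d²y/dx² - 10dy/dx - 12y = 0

Characteristic equation: 2r² - 10r - 12 = 0
Divide by 2: r² - 5r - 6 = 0
Roots: r = 6, -1 (distinct real)
General solution: y = C₁e^(6x) + C₂e^(-x)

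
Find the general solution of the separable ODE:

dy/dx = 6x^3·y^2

Separating variables and integrating:
-1/y = 3x^4/2 + C

General solution: y^-1 = (-3/2)x^4 + C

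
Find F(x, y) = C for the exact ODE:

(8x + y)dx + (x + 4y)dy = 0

Verify exactness: ∂M/∂y = ∂N/∂x ✓
Find F(x,y) such that ∂F/∂x = M, ∂F/∂y = N
Solution: 4x² + xy + 2y² = C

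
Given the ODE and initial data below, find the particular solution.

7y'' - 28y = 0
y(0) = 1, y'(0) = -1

General solution: y = C₁e^(2x) + C₂e^(-2x)
Applying ICs: C₁ = 1/4, C₂ = 3/4
Particular solution: y = (1/4)e^(2x) + (3/4)e^(-2x)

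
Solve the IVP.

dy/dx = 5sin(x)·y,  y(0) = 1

General solution: y = Ce^(-5cos(x))
Applying IC y(0) = 1:
Particular solution: y = e^(5(1-cos(x)))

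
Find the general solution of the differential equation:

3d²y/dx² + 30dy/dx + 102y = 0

Characteristic equation: 3r² + 30r + 102 = 0
Divide by 3: r² + 10r + 34 = 0
Roots: r = -5 ± 3i (complex conjugates)
General solution: y = e^(-5x)(C₁cos(3x) + C₂sin(3x))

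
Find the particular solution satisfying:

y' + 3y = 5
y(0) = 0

General solution: y = 5/3 + Ce^(-3x)
Applying y(0) = 0: C = 0 - 5/3 = -5/3
Particular solution: y = 5/3 - (5/3)e^(-3x)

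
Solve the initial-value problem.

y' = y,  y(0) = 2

General solution: y = Ce^x
Applying IC y(0) = 2:
Particular solution: y = 2e^x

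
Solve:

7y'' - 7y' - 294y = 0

Characteristic equation: 7r² - 7r - 294 = 0
Divide by 7: r² - r - 42 = 0
Roots: r = 7, -6 (distinct real)
General solution: y = C₁e^(7x) + C₂e^(-6x)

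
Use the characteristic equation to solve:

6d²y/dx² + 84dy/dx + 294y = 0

Characteristic equation: 6r² + 84r + 294 = 0
Divide by 6: r² + 14r + 49 = 0
Factored: (r + 7)² = 0
Repeated root: r = -7
General solution: y = (C₁ + C₂x)e^(-7x)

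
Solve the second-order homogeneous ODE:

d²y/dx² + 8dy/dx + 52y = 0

Characteristic equation: r² + 8r + 52 = 0
Roots: r = -4 ± 6i (complex conjugates)
General solution: y = e^(-4x)(C₁cos(6x) + C₂sin(6x))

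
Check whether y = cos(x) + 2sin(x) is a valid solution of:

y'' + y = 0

Verification:
y'' = -cos(x) - 2sin(x)
y'' + y = 0 ✓

Yes, it is a solution.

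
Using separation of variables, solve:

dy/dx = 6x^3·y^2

Separating variables and integrating:
-1/y = 3x^4/2 + C

General solution: y^-1 = (-3/2)x^4 + C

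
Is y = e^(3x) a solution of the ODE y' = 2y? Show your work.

Verification:
y = e^(3x)
y' = 3e^(3x)
But 2y = 2e^(3x)
y' ≠ 2y — the derivative does not match

No, it is not a solution.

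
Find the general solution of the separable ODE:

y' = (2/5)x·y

Separating variables and integrating:
ln|y| = x^2/5 + C

General solution: y = Ce^(x^2/5)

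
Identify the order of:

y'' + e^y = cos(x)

The order is 2 (highest derivative is of order 2).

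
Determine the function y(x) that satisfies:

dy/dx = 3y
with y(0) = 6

General solution: y = Ce^(3x)
Applying IC y(0) = 6:
Particular solution: y = 6e^(3x)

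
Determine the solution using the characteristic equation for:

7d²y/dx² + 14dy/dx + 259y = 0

Characteristic equation: 7r² + 14r + 259 = 0
Divide by 7: r² + 2r + 37 = 0
Roots: r = -1 ± 6i (complex conjugates)
General solution: y = e^(-x)(C₁cos(6x) + C₂sin(6x))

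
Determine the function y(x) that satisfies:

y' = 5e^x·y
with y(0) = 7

General solution: y = Ce^(5e^x)
Applying IC y(0) = 7:
Particular solution: y = 7e^(5(e^x - 1))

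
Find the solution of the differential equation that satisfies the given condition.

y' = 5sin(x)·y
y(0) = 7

General solution: y = Ce^(-5cos(x))
Applying IC y(0) = 7:
Particular solution: y = 7e^(5(1-cos(x)))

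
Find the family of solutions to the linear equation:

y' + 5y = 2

Using integrating factor method:

General solution: y = 2/5 + Ce^(-5x)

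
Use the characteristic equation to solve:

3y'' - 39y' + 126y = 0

Characteristic equation: 3r² - 39r + 126 = 0
Divide by 3: r² - 13r + 42 = 0
Roots: r = 7, 6 (distinct real)
General solution: y = C₁e^(7x) + C₂e^(6x)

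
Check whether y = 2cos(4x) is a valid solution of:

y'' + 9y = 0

Verification:
y'' = -32cos(4x)
y'' + 9y ≠ 0 (frequency mismatch: got 16 instead of 9)

No, it is not a solution.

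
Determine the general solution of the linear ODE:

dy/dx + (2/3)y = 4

Using integrating factor method:

General solution: y = 6 + Ce^(-2x/3)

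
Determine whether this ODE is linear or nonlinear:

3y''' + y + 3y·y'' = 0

Nonlinear (y·y'' term)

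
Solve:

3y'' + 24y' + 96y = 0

Characteristic equation: 3r² + 24r + 96 = 0
Divide by 3: r² + 8r + 32 = 0
Roots: r = -4 ± 4i (complex conjugates)
General solution: y = e^(-4x)(C₁cos(4x) + C₂sin(4x))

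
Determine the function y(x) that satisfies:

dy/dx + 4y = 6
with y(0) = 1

General solution: y = 3/2 + Ce^(-4x)
Applying y(0) = 1: C = 1 - 3/2 = -1/2
Particular solution: y = 3/2 - (1/2)e^(-4x)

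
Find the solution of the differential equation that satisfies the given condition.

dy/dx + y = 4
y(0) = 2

General solution: y = 4 + Ce^(-x)
Applying y(0) = 2: C = 2 - 4 = -2
Particular solution: y = 4 - 2e^(-x)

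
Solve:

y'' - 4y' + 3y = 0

Characteristic equation: r² - 4r + 3 = 0
Roots: r = 3, 1 (distinct real)
General solution: y = C₁e^(3x) + C₂e^x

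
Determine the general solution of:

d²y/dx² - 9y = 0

Characteristic equation: r² - 9 = 0
Roots: r = 3, -3 (distinct real)
General solution: y = C₁e^(3x) + C₂e^(-3x)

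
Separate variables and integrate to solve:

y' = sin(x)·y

Separating variables and integrating:
ln|y| = -cos(x) + C

General solution: y = Ce^(-cos(x))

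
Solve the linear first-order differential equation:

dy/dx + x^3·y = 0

Using integrating factor method:

General solution: y = Ce^(-x^4/4)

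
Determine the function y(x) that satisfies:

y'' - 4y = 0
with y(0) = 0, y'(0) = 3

General solution: y = C₁e^(2x) + C₂e^(-2x)
Applying ICs: C₁ = 3/4, C₂ = -3/4
Particular solution: y = (3/4)e^(2x) - (3/4)e^(-2x)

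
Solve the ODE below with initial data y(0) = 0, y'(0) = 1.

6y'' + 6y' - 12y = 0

General solution: y = C₁e^x + C₂e^(-2x)
Applying ICs: C₁ = 1/3, C₂ = -1/3
Particular solution: y = (1/3)e^x - (1/3)e^(-2x)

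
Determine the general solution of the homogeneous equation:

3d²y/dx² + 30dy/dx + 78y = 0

Characteristic equation: 3r² + 30r + 78 = 0
Divide by 3: r² + 10r + 26 = 0
Roots: r = -5 ± i (complex conjugates)
General solution: y = e^(-5x)(C₁cos(x) + C₂sin(x))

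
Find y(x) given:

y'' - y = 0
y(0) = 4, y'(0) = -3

General solution: y = C₁e^x + C₂e^(-x)
Applying ICs: C₁ = 1/2, C₂ = 7/2
Particular solution: y = (1/2)e^x + (7/2)e^(-x)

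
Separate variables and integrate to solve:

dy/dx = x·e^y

Separating variables and integrating:
-e^(-y) = x²/2 + C

General solution: y = -ln(C - x²/2)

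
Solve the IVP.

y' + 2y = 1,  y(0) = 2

General solution: y = 1/2 + Ce^(-2x)
Applying y(0) = 2: C = 2 - 1/2 = 3/2
Particular solution: y = 1/2 + (3/2)e^(-2x)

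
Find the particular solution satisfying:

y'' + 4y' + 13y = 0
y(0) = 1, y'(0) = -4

General solution: y = e^(-2x)(C₁cos(3x) + C₂sin(3x))
Complex roots r = -2 ± 3i
Applying ICs: C₁ = 1, C₂ = -2/3
Particular solution: y = e^(-2x)(cos(3x) - (2/3)sin(3x))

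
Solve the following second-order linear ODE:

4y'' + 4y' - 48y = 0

Characteristic equation: 4r² + 4r - 48 = 0
Divide by 4: r² + r - 12 = 0
Roots: r = 3, -4 (distinct real)
General solution: y = C₁e^(3x) + C₂e^(-4x)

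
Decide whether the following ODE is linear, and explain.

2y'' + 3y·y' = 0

Nonlinear (product y·y')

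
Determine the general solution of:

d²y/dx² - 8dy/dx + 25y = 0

Characteristic equation: r² - 8r + 25 = 0
Roots: r = 4 ± 3i (complex conjugates)
General solution: y = e^(4x)(C₁cos(3x) + C₂sin(3x))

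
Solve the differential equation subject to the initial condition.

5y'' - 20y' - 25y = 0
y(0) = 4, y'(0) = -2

General solution: y = C₁e^(5x) + C₂e^(-x)
Applying ICs: C₁ = 1/3, C₂ = 11/3
Particular solution: y = (1/3)e^(5x) + (11/3)e^(-x)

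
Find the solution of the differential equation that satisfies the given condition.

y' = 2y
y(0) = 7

General solution: y = Ce^(2x)
Applying IC y(0) = 7:
Particular solution: y = 7e^(2x)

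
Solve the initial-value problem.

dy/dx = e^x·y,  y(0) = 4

General solution: y = Ce^(e^x)
Applying IC y(0) = 4:
Particular solution: y = 4e^(e^x - 1)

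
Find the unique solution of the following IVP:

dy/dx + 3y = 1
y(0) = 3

General solution: y = 1/3 + Ce^(-3x)
Applying y(0) = 3: C = 3 - 1/3 = 8/3
Particular solution: y = 1/3 + (8/3)e^(-3x)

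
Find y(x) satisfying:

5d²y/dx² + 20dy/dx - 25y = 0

Characteristic equation: 5r² + 20r - 25 = 0
Divide by 5: r² + 4r - 5 = 0
Roots: r = 1, -5 (distinct real)
General solution: y = C₁e^x + C₂e^(-5x)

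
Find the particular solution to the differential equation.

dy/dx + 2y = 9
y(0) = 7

General solution: y = 9/2 + Ce^(-2x)
Applying y(0) = 7: C = 7 - 9/2 = 5/2
Particular solution: y = 9/2 + (5/2)e^(-2x)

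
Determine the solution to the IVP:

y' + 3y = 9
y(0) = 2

General solution: y = 3 + Ce^(-3x)
Applying y(0) = 2: C = 2 - 3 = -1
Particular solution: y = 3 - e^(-3x)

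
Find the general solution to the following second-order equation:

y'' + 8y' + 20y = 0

Characteristic equation: r² + 8r + 20 = 0
Roots: r = -4 ± 2i (complex conjugates)
General solution: y = e^(-4x)(C₁cos(2x) + C₂sin(2x))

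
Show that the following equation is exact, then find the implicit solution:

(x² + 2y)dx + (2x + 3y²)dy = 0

Verify exactness: ∂M/∂y = ∂N/∂x ✓
Find F(x,y) such that ∂F/∂x = M, ∂F/∂y = N
Solution: x³/3 + 2xy + y³ = C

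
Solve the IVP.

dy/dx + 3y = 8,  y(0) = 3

General solution: y = 8/3 + Ce^(-3x)
Applying y(0) = 3: C = 3 - 8/3 = 1/3
Particular solution: y = 8/3 + (1/3)e^(-3x)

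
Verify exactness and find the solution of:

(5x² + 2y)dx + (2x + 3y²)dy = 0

Verify exactness: ∂M/∂y = ∂N/∂x ✓
Find F(x,y) such that ∂F/∂x = M, ∂F/∂y = N
Solution: 5x³/3 + 2xy + y³ = C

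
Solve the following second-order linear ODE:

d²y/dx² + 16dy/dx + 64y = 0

Characteristic equation: r² + 16r + 64 = 0
Factored: (r + 8)² = 0
Repeated root: r = -8
General solution: y = (C₁ + C₂x)e^(-8x)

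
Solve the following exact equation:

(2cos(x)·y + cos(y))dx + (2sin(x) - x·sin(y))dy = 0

Verify exactness: ∂M/∂y = ∂N/∂x ✓
Find F(x,y) such that ∂F/∂x = M, ∂F/∂y = N
Solution: 2sin(x)·y + x·cos(y) = C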